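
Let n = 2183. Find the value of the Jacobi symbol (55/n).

1

Reciprocity: 55 ≡ 3 and 2183 ≡ 3 (mod 4), so (55/2183) = −(2183/55).
Reduce top mod 55: now compute (38/55).
Pull out 2: since 55 ≡ 7 (mod 8), (2/55) = +1.
Reciprocity: 19 ≡ 3 and 55 ≡ 3 (mod 4), so (19/55) = −(55/19).
Reduce top mod 19: now compute (17/19).
Reciprocity: 17 ≡ 1 and 19 ≡ 3 (mod 4), so (17/19) = +(19/17).
Reduce top mod 17: now compute (2/17).
Pull out 2: since 17 ≡ 1 (mod 8), (2/17) = +1.
Reached (1/17) = 1. Collecting the sign flips along the way, the symbol is +1.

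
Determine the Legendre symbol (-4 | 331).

-1

Euler's criterion: (-4/331) ≡ 327^165 (mod 331).
327^2 ≡ 16 (mod 331)
327^4 ≡ 256 (mod 331)
327^8 ≡ 329 (mod 331)
327^16 ≡ 4 (mod 331)
327^32 ≡ 16 (mod 331)
327^64 ≡ 256 (mod 331)
327^128 ≡ 329 (mod 331)
327^165 = 327^(128+32+4+1) ≡ 330 (mod 331).
Result is 330 ≡ −1, so (-4/331) = −1.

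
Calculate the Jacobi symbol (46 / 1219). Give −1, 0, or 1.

0

Pull out 2: since 1219 ≡ 3 (mod 8), (2/1219) = -1.
Reciprocity: 23 ≡ 3 and 1219 ≡ 3 (mod 4), so (23/1219) = −(1219/23).
Reduce top mod 23: now compute (0/23).
Top reduces to 0: gcd > 1, so the symbol is 0.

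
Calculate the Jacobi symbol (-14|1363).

First reduce: -14 ≡ 1349 (mod 1363).
Reciprocity: 1349 ≡ 1 and 1363 ≡ 3 (mod 4), so (1349/1363) = +(1363/1349).
Reduce top mod 1349: now compute (14/1349).
Pull out 2: since 1349 ≡ 5 (mod 8), (2/1349) = -1.
Reciprocity: 7 ≡ 3 and 1349 ≡ 1 (mod 4), so (7/1349) = +(1349/7).
Reduce top mod 7: now compute (5/7).
Reciprocity: 5 ≡ 1 and 7 ≡ 3 (mod 4), so (5/7) = +(7/5).
Reduce top mod 5: now compute (2/5).
Pull out 2: since 5 ≡ 5 (mod 8), (2/5) = -1.
Reached (1/5) = 1. Collecting the sign flips along the way, the symbol is +1.

1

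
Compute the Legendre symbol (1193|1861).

1

Reciprocity: 1193 ≡ 1 and 1861 ≡ 1 (mod 4), so (1193/1861) = +(1861/1193).
Reduce top mod 1193: now compute (668/1193).
Pull out 2^2: since 1193 ≡ 1 (mod 8), (2/1193) = +1, so (2/1193)^2 = +1.
Reciprocity: 167 ≡ 3 and 1193 ≡ 1 (mod 4), so (167/1193) = +(1193/167).
Reduce top mod 167: now compute (24/167).
Pull out 2^3: since 167 ≡ 7 (mod 8), (2/167) = +1, so (2/167)^3 = +1.
Reciprocity: 3 ≡ 3 and 167 ≡ 3 (mod 4), so (3/167) = −(167/3).
Reduce top mod 3: now compute (2/3).
Pull out 2: since 3 ≡ 3 (mod 8), (2/3) = -1.
Reached (1/3) = 1. Collecting the sign flips along the way, the symbol is +1.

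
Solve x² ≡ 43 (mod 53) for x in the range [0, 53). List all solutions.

53 ≡ 1 (mod 4), so we find a root by search.
Trying successive values, 19² = 361 ≡ 43 (mod 53). The other root is 53 − 19 = 34.

19, 34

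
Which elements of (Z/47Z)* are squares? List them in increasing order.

Square k = 1,…,23 (k and 47−k give the same square):
1²=1, 2²=4, 3²=9, 4²=16, 5²=25, 6²=36, 7²≡2, 8²≡17, 9²≡34, 10²≡6, 11²≡27, 12²≡3, 13²≡28, 14²≡8, 15²≡37, 16²≡21, 17²≡7, 18²≡42, 19²≡32, 20²≡24, 21²≡18, 22²≡14, 23²≡12 (mod 47).
So the quadratic residues mod 47 are {1, 2, 3, 4, 6, 7, 8, 9, 12, 14, 16, 17, 18, 21, 24, 25, 27, 28, 32, 34, 36, 37, 42}.

1 2 3 4 6 7 8 9 12 14 16 17 18 21 24 25 27 28 32 34 36 37 42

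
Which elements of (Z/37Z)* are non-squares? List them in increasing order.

Square k = 1,…,18 (k and 37−k give the same square):
1²=1, 2²=4, 3²=9, 4²=16, 5²=25, 6²=36, 7²≡12, 8²≡27, 9²≡7, 10²≡26, 11²≡10, 12²≡33, 13²≡21, 14²≡11, 15²≡3, 16²≡34, 17²≡30, 18²≡28 (mod 37).
The residues are {1, 3, 4, 7, 9, 10, 11, 12, 16, 21, 25, 26, 27, 28, 30, 33, 34, 36}; the non-residues are the remaining 18 nonzero classes.

2 5 6 8 13 14 15 17 18 19 20 22 23 24 29 31 32 35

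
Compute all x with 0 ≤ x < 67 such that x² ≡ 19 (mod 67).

32, 35

Since 67 ≡ 3 (mod 4), a square root of 19 is 19^((67+1)/4) = 19^17 mod 67.
Repeated squaring: 19^2≡26, 19^4≡6, 19^8≡36, 19^16≡23 (mod 67).
19^17 = 19^(16+1) ≡ 35 (mod 67).
Check: 35² = 1225 ≡ 19 (mod 67). The two roots are 32 and 35.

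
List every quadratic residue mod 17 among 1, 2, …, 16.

1,2,4,8,9,13,15,16

Square k = 1,…,8 (k and 17−k give the same square):
1²=1, 2²=4, 3²=9, 4²=16, 5²≡8, 6²≡2, 7²≡15, 8²≡13 (mod 17).
So the quadratic residues mod 17 are {1, 2, 4, 8, 9, 13, 15, 16}.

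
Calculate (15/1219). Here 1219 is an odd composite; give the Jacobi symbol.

Reciprocity: 15 ≡ 3 and 1219 ≡ 3 (mod 4), so (15/1219) = −(1219/15).
Reduce top mod 15: now compute (4/15).
Pull out 2^2: since 15 ≡ 7 (mod 8), (2/15) = +1, so (2/15)^2 = +1.
Reached (1/15) = 1. Collecting the sign flips along the way, the symbol is -1.

-1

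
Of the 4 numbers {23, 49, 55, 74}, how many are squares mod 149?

1

(23/149) = -1 → non-residue.
(49/149) = +1 → QR.
(55/149) = -1 → non-residue.
(74/149) = -1 → non-residue.
Total quadratic residues among the 4: 1.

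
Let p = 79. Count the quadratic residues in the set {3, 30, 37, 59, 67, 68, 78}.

(3/79) = -1 → non-residue.
(30/79) = -1 → non-residue.
(37/79) = -1 → non-residue.
(59/79) = -1 → non-residue.
(67/79) = +1 → QR.
(68/79) = -1 → non-residue.
(78/79) = -1 → non-residue.
Total quadratic residues among the 7: 1.

1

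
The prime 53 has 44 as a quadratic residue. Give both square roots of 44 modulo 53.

16, 37

53 ≡ 1 (mod 4), so we find a root by search.
Trying successive values, 16² = 256 ≡ 44 (mod 53). The other root is 53 − 16 = 37.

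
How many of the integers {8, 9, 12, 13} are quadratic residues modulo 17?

(8/17) = +1 → QR.
(9/17) = +1 → QR.
(12/17) = -1 → non-residue.
(13/17) = +1 → QR.
Total quadratic residues among the 4: 3.

3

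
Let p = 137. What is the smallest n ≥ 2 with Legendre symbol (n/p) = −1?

3

(2/137) = +1, so 2 is a residue.
(3/137) = −1, so 3 is the smallest positive non-residue mod 137.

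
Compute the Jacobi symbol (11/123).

1

Reciprocity: 11 ≡ 3 and 123 ≡ 3 (mod 4), so (11/123) = −(123/11).
Reduce top mod 11: now compute (2/11).
Pull out 2: since 11 ≡ 3 (mod 8), (2/11) = -1.
Reached (1/11) = 1. Collecting the sign flips along the way, the symbol is +1.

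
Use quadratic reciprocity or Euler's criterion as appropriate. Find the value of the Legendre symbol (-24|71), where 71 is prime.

-1

First reduce: -24 ≡ 47 (mod 71).
Reciprocity: 47 ≡ 3 and 71 ≡ 3 (mod 4), so (47/71) = −(71/47).
Reduce top mod 47: now compute (24/47).
Pull out 2^3: since 47 ≡ 7 (mod 8), (2/47) = +1, so (2/47)^3 = +1.
Reciprocity: 3 ≡ 3 and 47 ≡ 3 (mod 4), so (3/47) = −(47/3).
Reduce top mod 3: now compute (2/3).
Pull out 2: since 3 ≡ 3 (mod 8), (2/3) = -1.
Reached (1/3) = 1. Collecting the sign flips along the way, the symbol is -1.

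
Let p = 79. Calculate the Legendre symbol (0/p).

0

Top reduces to 0: gcd > 1, so the symbol is 0.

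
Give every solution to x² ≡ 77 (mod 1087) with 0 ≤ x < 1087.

386, 701

Since 1087 ≡ 3 (mod 4), a square root of 77 is 77^((1087+1)/4) = 77^272 mod 1087.
Repeated squaring: 77^2≡494, 77^4≡548, 77^8≡292, 77^16≡478, 77^32≡214, 77^64≡142, 77^128≡598, 77^256≡1068 (mod 1087).
77^272 = 77^(256+16) ≡ 701 (mod 1087).
Check: 701² = 491401 ≡ 77 (mod 1087). The two roots are 386 and 701.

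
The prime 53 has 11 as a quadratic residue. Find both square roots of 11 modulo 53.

8, 45

53 ≡ 1 (mod 4), so we find a root by search.
Trying successive values, 8² = 64 ≡ 11 (mod 53). The other root is 53 − 8 = 45.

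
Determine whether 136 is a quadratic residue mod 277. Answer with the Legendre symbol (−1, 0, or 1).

1

Euler's criterion: (136/277) ≡ 136^138 (mod 277).
136^2 ≡ 214 (mod 277)
136^4 ≡ 91 (mod 277)
136^8 ≡ 248 (mod 277)
136^16 ≡ 10 (mod 277)
136^32 ≡ 100 (mod 277)
136^64 ≡ 28 (mod 277)
136^128 ≡ 230 (mod 277)
136^138 = 136^(128+8+2) ≡ 1 (mod 277).
Result is 1, so (136/277) = 1.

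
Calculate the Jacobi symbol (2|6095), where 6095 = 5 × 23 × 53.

1

Pull out 2: since 6095 ≡ 7 (mod 8), (2/6095) = +1.
Reached (1/6095) = 1. Collecting the sign flips along the way, the symbol is +1.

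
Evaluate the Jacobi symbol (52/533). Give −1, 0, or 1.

Pull out 2^2: since 533 ≡ 5 (mod 8), (2/533) = -1, so (2/533)^2 = +1.
Reciprocity: 13 ≡ 1 and 533 ≡ 1 (mod 4), so (13/533) = +(533/13).
Reduce top mod 13: now compute (0/13).
Top reduces to 0: gcd > 1, so the symbol is 0.

0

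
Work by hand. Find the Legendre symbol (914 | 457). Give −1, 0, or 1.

0

First reduce: 914 ≡ 0 (mod 457).
Top reduces to 0: gcd > 1, so the symbol is 0.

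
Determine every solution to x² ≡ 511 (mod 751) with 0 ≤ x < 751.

105, 646

Since 751 ≡ 3 (mod 4), a square root of 511 is 511^((751+1)/4) = 511^188 mod 751.
Repeated squaring: 511^2≡524, 511^4≡461, 511^8≡739, 511^16≡144, 511^32≡459, 511^64≡401, 511^128≡87 (mod 751).
511^188 = 511^(128+32+16+8+4) ≡ 105 (mod 751).
Check: 105² = 11025 ≡ 511 (mod 751). The two roots are 105 and 646.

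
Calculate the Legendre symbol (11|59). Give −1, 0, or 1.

Euler's criterion: (11/59) ≡ 11^29 (mod 59).
11^2 ≡ 3 (mod 59)
11^4 ≡ 9 (mod 59)
11^8 ≡ 22 (mod 59)
11^16 ≡ 12 (mod 59)
11^29 = 11^(16+8+4+1) ≡ 58 (mod 59).
Result is 58 ≡ −1, so (11/59) = −1.

-1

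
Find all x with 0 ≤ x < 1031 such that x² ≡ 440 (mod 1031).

Since 1031 ≡ 3 (mod 4), a square root of 440 is 440^((1031+1)/4) = 440^258 mod 1031.
Repeated squaring: 440^2≡803, 440^4≡434, 440^8≡714, 440^16≡482, 440^32≡349, 440^64≡143, 440^128≡860, 440^256≡373 (mod 1031).
440^258 = 440^(256+2) ≡ 529 (mod 1031).
Check: 529² = 279841 ≡ 440 (mod 1031). The two roots are 502 and 529.

502, 529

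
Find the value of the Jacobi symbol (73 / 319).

Reciprocity: 73 ≡ 1 and 319 ≡ 3 (mod 4), so (73/319) = +(319/73).
Reduce top mod 73: now compute (27/73).
Reciprocity: 27 ≡ 3 and 73 ≡ 1 (mod 4), so (27/73) = +(73/27).
Reduce top mod 27: now compute (19/27).
Reciprocity: 19 ≡ 3 and 27 ≡ 3 (mod 4), so (19/27) = −(27/19).
Reduce top mod 19: now compute (8/19).
Pull out 2^3: since 19 ≡ 3 (mod 8), (2/19) = -1, so (2/19)^3 = -1.
Reached (1/19) = 1. Collecting the sign flips along the way, the symbol is +1.

1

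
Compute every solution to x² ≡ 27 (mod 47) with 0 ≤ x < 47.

Since 47 ≡ 3 (mod 4), a square root of 27 is 27^((47+1)/4) = 27^12 mod 47.
Repeated squaring: 27^2≡24, 27^4≡12, 27^8≡3 (mod 47).
27^12 = 27^(8+4) ≡ 36 (mod 47).
Check: 36² = 1296 ≡ 27 (mod 47). The two roots are 11 and 36.

11, 36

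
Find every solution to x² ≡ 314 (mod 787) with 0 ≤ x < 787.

Since 787 ≡ 3 (mod 4), a square root of 314 is 314^((787+1)/4) = 314^197 mod 787.
Repeated squaring: 314^2≡221, 314^4≡47, 314^8≡635, 314^16≡281, 314^32≡261, 314^64≡439, 314^128≡693 (mod 787).
314^197 = 314^(128+64+4+1) ≡ 582 (mod 787).
Check: 582² = 338724 ≡ 314 (mod 787). The two roots are 205 and 582.

205, 582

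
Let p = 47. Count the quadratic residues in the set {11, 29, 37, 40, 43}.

1

(11/47) = -1 → non-residue.
(29/47) = -1 → non-residue.
(37/47) = +1 → QR.
(40/47) = -1 → non-residue.
(43/47) = -1 → non-residue.
Total quadratic residues among the 5: 1.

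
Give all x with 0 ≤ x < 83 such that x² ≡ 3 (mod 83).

13, 70

Since 83 ≡ 3 (mod 4), a square root of 3 is 3^((83+1)/4) = 3^21 mod 83.
Repeated squaring: 3^2≡9, 3^4≡81, 3^8≡4, 3^16≡16 (mod 83).
3^21 = 3^(16+4+1) ≡ 70 (mod 83).
Check: 70² = 4900 ≡ 3 (mod 83). The two roots are 13 and 70.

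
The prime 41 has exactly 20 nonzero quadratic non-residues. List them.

3, 6, 7, 11, 12, 13, 14, 15, 17, 19, 22, 24, 26, 27, 28, 29, 30, 34, 35, 38

Square k = 1,…,20 (k and 41−k give the same square):
1²=1, 2²=4, 3²=9, 4²=16, 5²=25, 6²=36, 7²≡8, 8²≡23, 9²≡40, 10²≡18, 11²≡39, 12²≡21, 13²≡5, 14²≡32, 15²≡20, 16²≡10, 17²≡2, 18²≡37, 19²≡33, 20²≡31 (mod 41).
The residues are {1, 2, 4, 5, 8, 9, 10, 16, 18, 20, 21, 23, 25, 31, 32, 33, 36, 37, 39, 40}; the non-residues are the remaining 20 nonzero classes.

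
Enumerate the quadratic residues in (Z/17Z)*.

1 2 4 8 9 13 15 16

Square k = 1,…,8 (k and 17−k give the same square):
1²=1, 2²=4, 3²=9, 4²=16, 5²≡8, 6²≡2, 7²≡15, 8²≡13 (mod 17).
So the quadratic residues mod 17 are {1, 2, 4, 8, 9, 13, 15, 16}.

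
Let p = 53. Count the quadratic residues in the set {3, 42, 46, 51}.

(3/53) = -1 → non-residue.
(42/53) = +1 → QR.
(46/53) = +1 → QR.
(51/53) = -1 → non-residue.
Total quadratic residues among the 4: 2.

2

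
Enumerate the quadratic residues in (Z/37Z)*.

Square k = 1,…,18 (k and 37−k give the same square):
1²=1, 2²=4, 3²=9, 4²=16, 5²=25, 6²=36, 7²≡12, 8²≡27, 9²≡7, 10²≡26, 11²≡10, 12²≡33, 13²≡21, 14²≡11, 15²≡3, 16²≡34, 17²≡30, 18²≡28 (mod 37).
So the quadratic residues mod 37 are {1, 3, 4, 7, 9, 10, 11, 12, 16, 21, 25, 26, 27, 28, 30, 33, 34, 36}.

1, 3, 4, 7, 9, 10, 11, 12, 16, 21, 25, 26, 27, 28, 30, 33, 34, 36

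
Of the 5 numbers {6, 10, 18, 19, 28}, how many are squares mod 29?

2

(6/29) = +1 → QR.
(10/29) = -1 → non-residue.
(18/29) = -1 → non-residue.
(19/29) = -1 → non-residue.
(28/29) = +1 → QR.
Total quadratic residues among the 5: 2.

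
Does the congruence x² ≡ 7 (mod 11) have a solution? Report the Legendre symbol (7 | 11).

Euler's criterion: (7/11) ≡ 7^5 (mod 11).
7^2 ≡ 5 (mod 11)
7^4 ≡ 3 (mod 11)
7^5 = 7^(4+1) ≡ 10 (mod 11).
Result is 10 ≡ −1, so (7/11) = −1.

-1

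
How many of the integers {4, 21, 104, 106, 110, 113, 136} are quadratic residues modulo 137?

2

(4/137) = +1 → QR.
(21/137) = -1 → non-residue.
(104/137) = -1 → non-residue.
(106/137) = -1 → non-residue.
(110/137) = -1 → non-residue.
(113/137) = -1 → non-residue.
(136/137) = +1 → QR.
Total quadratic residues among the 7: 2.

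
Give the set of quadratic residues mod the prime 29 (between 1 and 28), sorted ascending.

Square k = 1,…,14 (k and 29−k give the same square):
1²=1, 2²=4, 3²=9, 4²=16, 5²=25, 6²≡7, 7²≡20, 8²≡6, 9²≡23, 10²≡13, 11²≡5, 12²≡28, 13²≡24, 14²≡22 (mod 29).
So the quadratic residues mod 29 are {1, 4, 5, 6, 7, 9, 13, 16, 20, 22, 23, 24, 25, 28}.

1 4 5 6 7 9 13 16 20 22 23 24 25 28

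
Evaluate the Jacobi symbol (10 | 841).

1

Pull out 2: since 841 ≡ 1 (mod 8), (2/841) = +1.
Reciprocity: 5 ≡ 1 and 841 ≡ 1 (mod 4), so (5/841) = +(841/5).
Reduce top mod 5: now compute (1/5).
Reached (1/5) = 1. Collecting the sign flips along the way, the symbol is +1.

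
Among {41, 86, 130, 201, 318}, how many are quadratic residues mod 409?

2

(41/409) = +1 → QR.
(86/409) = -1 → non-residue.
(130/409) = -1 → non-residue.
(201/409) = -1 → non-residue.
(318/409) = +1 → QR.
Total quadratic residues among the 5: 2.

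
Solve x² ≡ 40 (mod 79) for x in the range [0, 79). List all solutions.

Since 79 ≡ 3 (mod 4), a square root of 40 is 40^((79+1)/4) = 40^20 mod 79.
Repeated squaring: 40^2≡20, 40^4≡5, 40^8≡25, 40^16≡72 (mod 79).
40^20 = 40^(16+4) ≡ 44 (mod 79).
Check: 44² = 1936 ≡ 40 (mod 79). The two roots are 35 and 44.

35, 44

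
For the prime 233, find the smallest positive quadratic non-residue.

3

(2/233) = +1, so 2 is a residue.
(3/233) = −1, so 3 is the smallest positive non-residue mod 233.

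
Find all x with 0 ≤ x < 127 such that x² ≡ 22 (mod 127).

28, 99

Since 127 ≡ 3 (mod 4), a square root of 22 is 22^((127+1)/4) = 22^32 mod 127.
Repeated squaring: 22^2≡103, 22^4≡68, 22^8≡52, 22^16≡37, 22^32≡99 (mod 127).
22^32 = 22^(32) ≡ 99 (mod 127).
Check: 99² = 9801 ≡ 22 (mod 127). The two roots are 28 and 99.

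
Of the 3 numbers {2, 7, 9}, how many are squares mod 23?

2

(2/23) = +1 → QR.
(7/23) = -1 → non-residue.
(9/23) = +1 → QR.
Total quadratic residues among the 3: 2.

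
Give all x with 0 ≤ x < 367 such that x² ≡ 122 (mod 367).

178, 189

Since 367 ≡ 3 (mod 4), a square root of 122 is 122^((367+1)/4) = 122^92 mod 367.
Repeated squaring: 122^2≡204, 122^4≡145, 122^8≡106, 122^16≡226, 122^32≡63, 122^64≡299 (mod 367).
122^92 = 122^(64+16+8+4) ≡ 178 (mod 367).
Check: 178² = 31684 ≡ 122 (mod 367). The two roots are 178 and 189.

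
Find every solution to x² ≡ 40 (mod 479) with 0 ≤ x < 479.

85, 394

Since 479 ≡ 3 (mod 4), a square root of 40 is 40^((479+1)/4) = 40^120 mod 479.
Repeated squaring: 40^2≡163, 40^4≡224, 40^8≡360, 40^16≡270, 40^32≡92, 40^64≡321 (mod 479).
40^120 = 40^(64+32+16+8) ≡ 394 (mod 479).
Check: 394² = 155236 ≡ 40 (mod 479). The two roots are 85 and 394.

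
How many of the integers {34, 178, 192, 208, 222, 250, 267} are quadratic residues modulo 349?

2

(34/349) = -1 → non-residue.
(178/349) = +1 → QR.
(192/349) = +1 → QR.
(208/349) = -1 → non-residue.
(222/349) = -1 → non-residue.
(250/349) = -1 → non-residue.
(267/349) = -1 → non-residue.
Total quadratic residues among the 7: 2.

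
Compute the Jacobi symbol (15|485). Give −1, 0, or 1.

0

Reciprocity: 15 ≡ 3 and 485 ≡ 1 (mod 4), so (15/485) = +(485/15).
Reduce top mod 15: now compute (5/15).
Reciprocity: 5 ≡ 1 and 15 ≡ 3 (mod 4), so (5/15) = +(15/5).
Reduce top mod 5: now compute (0/5).
Top reduces to 0: gcd > 1, so the symbol is 0.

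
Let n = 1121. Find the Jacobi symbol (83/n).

-1

Reciprocity: 83 ≡ 3 and 1121 ≡ 1 (mod 4), so (83/1121) = +(1121/83).
Reduce top mod 83: now compute (42/83).
Pull out 2: since 83 ≡ 3 (mod 8), (2/83) = -1.
Reciprocity: 21 ≡ 1 and 83 ≡ 3 (mod 4), so (21/83) = +(83/21).
Reduce top mod 21: now compute (20/21).
Pull out 2^2: since 21 ≡ 5 (mod 8), (2/21) = -1, so (2/21)^2 = +1.
Reciprocity: 5 ≡ 1 and 21 ≡ 1 (mod 4), so (5/21) = +(21/5).
Reduce top mod 5: now compute (1/5).
Reached (1/5) = 1. Collecting the sign flips along the way, the symbol is -1.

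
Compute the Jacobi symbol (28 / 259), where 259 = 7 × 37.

Pull out 2^2: since 259 ≡ 3 (mod 8), (2/259) = -1, so (2/259)^2 = +1.
Reciprocity: 7 ≡ 3 and 259 ≡ 3 (mod 4), so (7/259) = −(259/7).
Reduce top mod 7: now compute (0/7).
Top reduces to 0: gcd > 1, so the symbol is 0.

0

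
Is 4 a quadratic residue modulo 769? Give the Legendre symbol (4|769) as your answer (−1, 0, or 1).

1

Euler's criterion: (4/769) ≡ 4^384 (mod 769).
4^2 ≡ 16 (mod 769)
4^4 ≡ 256 (mod 769)
4^8 ≡ 171 (mod 769)
4^16 ≡ 19 (mod 769)
4^32 ≡ 361 (mod 769)
4^64 ≡ 360 (mod 769)
4^128 ≡ 408 (mod 769)
4^256 ≡ 360 (mod 769)
4^384 = 4^(256+128) ≡ 1 (mod 769).
Result is 1, so (4/769) = 1.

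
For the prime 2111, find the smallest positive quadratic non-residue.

7

(2/2111) = +1, so 2 is a residue.
(3/2111) = +1, so 3 is a residue.
(4/2111) = +1, so 4 is a residue.
(5/2111) = +1, so 5 is a residue.
(6/2111) = +1, so 6 is a residue.
(7/2111) = −1, so 7 is the smallest positive non-residue mod 2111.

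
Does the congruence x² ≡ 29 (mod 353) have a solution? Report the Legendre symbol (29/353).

1

Euler's criterion: (29/353) ≡ 29^176 (mod 353).
29^2 ≡ 135 (mod 353)
29^4 ≡ 222 (mod 353)
29^8 ≡ 217 (mod 353)
29^16 ≡ 140 (mod 353)
29^32 ≡ 185 (mod 353)
29^64 ≡ 337 (mod 353)
29^128 ≡ 256 (mod 353)
29^176 = 29^(128+32+16) ≡ 1 (mod 353).
Result is 1, so (29/353) = 1.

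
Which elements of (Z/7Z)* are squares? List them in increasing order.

Square k = 1,…,3 (k and 7−k give the same square):
1²=1, 2²=4, 3²≡2 (mod 7).
So the quadratic residues mod 7 are {1, 2, 4}.

1 2 4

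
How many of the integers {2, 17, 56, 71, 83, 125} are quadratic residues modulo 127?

(2/127) = +1 → QR.
(17/127) = +1 → QR.
(56/127) = -1 → non-residue.
(71/127) = +1 → QR.
(83/127) = -1 → non-residue.
(125/127) = -1 → non-residue.
Total quadratic residues among the 6: 3.

3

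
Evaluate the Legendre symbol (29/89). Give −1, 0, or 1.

Reciprocity: 29 ≡ 1 and 89 ≡ 1 (mod 4), so (29/89) = +(89/29).
Reduce top mod 29: now compute (2/29).
Pull out 2: since 29 ≡ 5 (mod 8), (2/29) = -1.
Reached (1/29) = 1. Collecting the sign flips along the way, the symbol is -1.

-1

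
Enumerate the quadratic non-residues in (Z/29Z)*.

Square k = 1,…,14 (k and 29−k give the same square):
1²=1, 2²=4, 3²=9, 4²=16, 5²=25, 6²≡7, 7²≡20, 8²≡6, 9²≡23, 10²≡13, 11²≡5, 12²≡28, 13²≡24, 14²≡22 (mod 29).
The residues are {1, 4, 5, 6, 7, 9, 13, 16, 20, 22, 23, 24, 25, 28}; the non-residues are the remaining 14 nonzero classes.

2, 3, 8, 10, 11, 12, 14, 15, 17, 18, 19, 21, 26, 27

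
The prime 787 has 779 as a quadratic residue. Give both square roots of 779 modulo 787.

Since 787 ≡ 3 (mod 4), a square root of 779 is 779^((787+1)/4) = 779^197 mod 787.
Repeated squaring: 779^2≡64, 779^4≡161, 779^8≡737, 779^16≡139, 779^32≡433, 779^64≡183, 779^128≡435 (mod 787).
779^197 = 779^(128+64+4+1) ≡ 694 (mod 787).
Check: 694² = 481636 ≡ 779 (mod 787). The two roots are 93 and 694.

93, 694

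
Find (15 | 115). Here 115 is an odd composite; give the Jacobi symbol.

0

Reciprocity: 15 ≡ 3 and 115 ≡ 3 (mod 4), so (15/115) = −(115/15).
Reduce top mod 15: now compute (10/15).
Pull out 2: since 15 ≡ 7 (mod 8), (2/15) = +1.
Reciprocity: 5 ≡ 1 and 15 ≡ 3 (mod 4), so (5/15) = +(15/5).
Reduce top mod 5: now compute (0/5).
Top reduces to 0: gcd > 1, so the symbol is 0.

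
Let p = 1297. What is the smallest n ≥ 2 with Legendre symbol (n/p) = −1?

(2/1297) = +1, so 2 is a residue.
(3/1297) = +1, so 3 is a residue.
(4/1297) = +1, so 4 is a residue.
(5/1297) = −1, so 5 is the smallest positive non-residue mod 1297.

5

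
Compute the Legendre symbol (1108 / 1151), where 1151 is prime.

Pull out 2^2: since 1151 ≡ 7 (mod 8), (2/1151) = +1, so (2/1151)^2 = +1.
Reciprocity: 277 ≡ 1 and 1151 ≡ 3 (mod 4), so (277/1151) = +(1151/277).
Reduce top mod 277: now compute (43/277).
Reciprocity: 43 ≡ 3 and 277 ≡ 1 (mod 4), so (43/277) = +(277/43).
Reduce top mod 43: now compute (19/43).
Reciprocity: 19 ≡ 3 and 43 ≡ 3 (mod 4), so (19/43) = −(43/19).
Reduce top mod 19: now compute (5/19).
Reciprocity: 5 ≡ 1 and 19 ≡ 3 (mod 4), so (5/19) = +(19/5).
Reduce top mod 5: now compute (4/5).
Pull out 2^2: since 5 ≡ 5 (mod 8), (2/5) = -1, so (2/5)^2 = +1.
Reached (1/5) = 1. Collecting the sign flips along the way, the symbol is -1.

-1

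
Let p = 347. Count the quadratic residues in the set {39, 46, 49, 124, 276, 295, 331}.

4

(39/347) = +1 → QR.
(46/347) = +1 → QR.
(49/347) = +1 → QR.
(124/347) = +1 → QR.
(276/347) = -1 → non-residue.
(295/347) = -1 → non-residue.
(331/347) = -1 → non-residue.
Total quadratic residues among the 7: 4.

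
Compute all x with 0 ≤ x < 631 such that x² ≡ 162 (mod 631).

215, 416

Since 631 ≡ 3 (mod 4), a square root of 162 is 162^((631+1)/4) = 162^158 mod 631.
Repeated squaring: 162^2≡373, 162^4≡309, 162^8≡200, 162^16≡247, 162^32≡433, 162^64≡82, 162^128≡414 (mod 631).
162^158 = 162^(128+16+8+4+2) ≡ 215 (mod 631).
Check: 215² = 46225 ≡ 162 (mod 631). The two roots are 215 and 416.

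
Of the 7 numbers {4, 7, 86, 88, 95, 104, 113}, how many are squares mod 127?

4

(4/127) = +1 → QR.
(7/127) = -1 → non-residue.
(86/127) = -1 → non-residue.
(88/127) = +1 → QR.
(95/127) = -1 → non-residue.
(104/127) = +1 → QR.
(113/127) = +1 → QR.
Total quadratic residues among the 7: 4.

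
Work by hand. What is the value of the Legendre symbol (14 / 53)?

Pull out 2: since 53 ≡ 5 (mod 8), (2/53) = -1.
Reciprocity: 7 ≡ 3 and 53 ≡ 1 (mod 4), so (7/53) = +(53/7).
Reduce top mod 7: now compute (4/7).
Pull out 2^2: since 7 ≡ 7 (mod 8), (2/7) = +1, so (2/7)^2 = +1.
Reached (1/7) = 1. Collecting the sign flips along the way, the symbol is -1.

-1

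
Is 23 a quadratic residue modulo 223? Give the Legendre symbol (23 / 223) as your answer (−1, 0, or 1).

Euler's criterion: (23/223) ≡ 23^111 (mod 223).
23^2 ≡ 83 (mod 223)
23^4 ≡ 199 (mod 223)
23^8 ≡ 130 (mod 223)
23^16 ≡ 175 (mod 223)
23^32 ≡ 74 (mod 223)
23^64 ≡ 124 (mod 223)
23^111 = 23^(64+32+8+4+2+1) ≡ 222 (mod 223).
Result is 222 ≡ −1, so (23/223) = −1.

-1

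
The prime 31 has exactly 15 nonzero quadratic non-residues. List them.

Square k = 1,…,15 (k and 31−k give the same square):
1²=1, 2²=4, 3²=9, 4²=16, 5²=25, 6²≡5, 7²≡18, 8²≡2, 9²≡19, 10²≡7, 11²≡28, 12²≡20, 13²≡14, 14²≡10, 15²≡8 (mod 31).
The residues are {1, 2, 4, 5, 7, 8, 9, 10, 14, 16, 18, 19, 20, 25, 28}; the non-residues are the remaining 15 nonzero classes.

3, 6, 11, 12, 13, 15, 17, 21, 22, 23, 24, 26, 27, 29, 30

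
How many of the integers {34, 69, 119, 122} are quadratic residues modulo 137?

(34/137) = +1 → QR.
(69/137) = +1 → QR.
(119/137) = +1 → QR.
(122/137) = +1 → QR.
Total quadratic residues among the 4: 4.

4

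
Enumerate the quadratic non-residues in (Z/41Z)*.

Square k = 1,…,20 (k and 41−k give the same square):
1²=1, 2²=4, 3²=9, 4²=16, 5²=25, 6²=36, 7²≡8, 8²≡23, 9²≡40, 10²≡18, 11²≡39, 12²≡21, 13²≡5, 14²≡32, 15²≡20, 16²≡10, 17²≡2, 18²≡37, 19²≡33, 20²≡31 (mod 41).
The residues are {1, 2, 4, 5, 8, 9, 10, 16, 18, 20, 21, 23, 25, 31, 32, 33, 36, 37, 39, 40}; the non-residues are the remaining 20 nonzero classes.

3,6,7,11,12,13,14,15,17,19,22,24,26,27,28,29,30,34,35,38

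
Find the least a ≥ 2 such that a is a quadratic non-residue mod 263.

(2/263) = +1, so 2 is a residue.
(3/263) = +1, so 3 is a residue.
(4/263) = +1, so 4 is a residue.
(5/263) = −1, so 5 is the smallest positive non-residue mod 263.

5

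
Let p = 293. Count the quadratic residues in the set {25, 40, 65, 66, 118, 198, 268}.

5

(25/293) = +1 → QR.
(40/293) = +1 → QR.
(65/293) = +1 → QR.
(66/293) = -1 → non-residue.
(118/293) = -1 → non-residue.
(198/293) = +1 → QR.
(268/293) = +1 → QR.
Total quadratic residues among the 7: 5.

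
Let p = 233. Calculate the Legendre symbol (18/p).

1

Euler's criterion: (18/233) ≡ 18^116 (mod 233).
18^2 ≡ 91 (mod 233)
18^4 ≡ 126 (mod 233)
18^8 ≡ 32 (mod 233)
18^16 ≡ 92 (mod 233)
18^32 ≡ 76 (mod 233)
18^64 ≡ 184 (mod 233)
18^116 = 18^(64+32+16+4) ≡ 1 (mod 233).
Result is 1, so (18/233) = 1.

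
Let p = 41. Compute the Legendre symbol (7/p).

-1

Reciprocity: 7 ≡ 3 and 41 ≡ 1 (mod 4), so (7/41) = +(41/7).
Reduce top mod 7: now compute (6/7).
Pull out 2: since 7 ≡ 7 (mod 8), (2/7) = +1.
Reciprocity: 3 ≡ 3 and 7 ≡ 3 (mod 4), so (3/7) = −(7/3).
Reduce top mod 3: now compute (1/3).
Reached (1/3) = 1. Collecting the sign flips along the way, the symbol is -1.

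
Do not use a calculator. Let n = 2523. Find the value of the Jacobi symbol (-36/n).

First reduce: -36 ≡ 2487 (mod 2523).
Reciprocity: 2487 ≡ 3 and 2523 ≡ 3 (mod 4), so (2487/2523) = −(2523/2487).
Reduce top mod 2487: now compute (36/2487).
Pull out 2^2: since 2487 ≡ 7 (mod 8), (2/2487) = +1, so (2/2487)^2 = +1.
Reciprocity: 9 ≡ 1 and 2487 ≡ 3 (mod 4), so (9/2487) = +(2487/9).
Reduce top mod 9: now compute (3/9).
Reciprocity: 3 ≡ 3 and 9 ≡ 1 (mod 4), so (3/9) = +(9/3).
Reduce top mod 3: now compute (0/3).
Top reduces to 0: gcd > 1, so the symbol is 0.

0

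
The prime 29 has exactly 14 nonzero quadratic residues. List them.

1, 4, 5, 6, 7, 9, 13, 16, 20, 22, 23, 24, 25, 28

Square k = 1,…,14 (k and 29−k give the same square):
1²=1, 2²=4, 3²=9, 4²=16, 5²=25, 6²≡7, 7²≡20, 8²≡6, 9²≡23, 10²≡13, 11²≡5, 12²≡28, 13²≡24, 14²≡22 (mod 29).
So the quadratic residues mod 29 are {1, 4, 5, 6, 7, 9, 13, 16, 20, 22, 23, 24, 25, 28}.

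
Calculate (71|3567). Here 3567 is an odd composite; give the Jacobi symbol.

1

Reciprocity: 71 ≡ 3 and 3567 ≡ 3 (mod 4), so (71/3567) = −(3567/71).
Reduce top mod 71: now compute (17/71).
Reciprocity: 17 ≡ 1 and 71 ≡ 3 (mod 4), so (17/71) = +(71/17).
Reduce top mod 17: now compute (3/17).
Reciprocity: 3 ≡ 3 and 17 ≡ 1 (mod 4), so (3/17) = +(17/3).
Reduce top mod 3: now compute (2/3).
Pull out 2: since 3 ≡ 3 (mod 8), (2/3) = -1.
Reached (1/3) = 1. Collecting the sign flips along the way, the symbol is +1.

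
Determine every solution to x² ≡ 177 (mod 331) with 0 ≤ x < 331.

Since 331 ≡ 3 (mod 4), a square root of 177 is 177^((331+1)/4) = 177^83 mod 331.
Repeated squaring: 177^2≡215, 177^4≡216, 177^8≡316, 177^16≡225, 177^32≡313, 177^64≡324 (mod 331).
177^83 = 177^(64+16+2+1) ≡ 193 (mod 331).
Check: 193² = 37249 ≡ 177 (mod 331). The two roots are 138 and 193.

138, 193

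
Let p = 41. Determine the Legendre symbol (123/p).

First reduce: 123 ≡ 0 (mod 41).
Top reduces to 0: gcd > 1, so the symbol is 0.

0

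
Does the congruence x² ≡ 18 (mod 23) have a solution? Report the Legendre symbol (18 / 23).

1

Pull out 2: since 23 ≡ 7 (mod 8), (2/23) = +1.
Reciprocity: 9 ≡ 1 and 23 ≡ 3 (mod 4), so (9/23) = +(23/9).
Reduce top mod 9: now compute (5/9).
Reciprocity: 5 ≡ 1 and 9 ≡ 1 (mod 4), so (5/9) = +(9/5).
Reduce top mod 5: now compute (4/5).
Pull out 2^2: since 5 ≡ 5 (mod 8), (2/5) = -1, so (2/5)^2 = +1.
Reached (1/5) = 1. Collecting the sign flips along the way, the symbol is +1.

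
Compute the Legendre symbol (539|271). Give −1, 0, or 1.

1

Euler's criterion: (539/271) ≡ 268^135 (mod 271).
268^2 ≡ 9 (mod 271)
268^4 ≡ 81 (mod 271)
268^8 ≡ 57 (mod 271)
268^16 ≡ 268 (mod 271)
268^32 ≡ 9 (mod 271)
268^64 ≡ 81 (mod 271)
268^128 ≡ 57 (mod 271)
268^135 = 268^(128+4+2+1) ≡ 1 (mod 271).
Result is 1, so (539/271) = 1.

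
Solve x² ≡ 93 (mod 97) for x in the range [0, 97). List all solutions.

44, 53

97 ≡ 1 (mod 4), so we find a root by search.
Trying successive values, 44² = 1936 ≡ 93 (mod 97). The other root is 97 − 44 = 53.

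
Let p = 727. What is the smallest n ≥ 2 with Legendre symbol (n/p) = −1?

(2/727) = +1, so 2 is a residue.
(3/727) = −1, so 3 is the smallest positive non-residue mod 727.

3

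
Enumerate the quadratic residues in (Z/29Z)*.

Square k = 1,…,14 (k and 29−k give the same square):
1²=1, 2²=4, 3²=9, 4²=16, 5²=25, 6²≡7, 7²≡20, 8²≡6, 9²≡23, 10²≡13, 11²≡5, 12²≡28, 13²≡24, 14²≡22 (mod 29).
So the quadratic residues mod 29 are {1, 4, 5, 6, 7, 9, 13, 16, 20, 22, 23, 24, 25, 28}.

1,4,5,6,7,9,13,16,20,22,23,24,25,28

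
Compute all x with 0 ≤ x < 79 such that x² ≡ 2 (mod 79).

Since 79 ≡ 3 (mod 4), a square root of 2 is 2^((79+1)/4) = 2^20 mod 79.
Repeated squaring: 2^2≡4, 2^4≡16, 2^8≡19, 2^16≡45 (mod 79).
2^20 = 2^(16+4) ≡ 9 (mod 79).
Check: 9² = 81 ≡ 2 (mod 79). The two roots are 9 and 70.

9, 70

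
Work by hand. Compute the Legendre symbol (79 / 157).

Reciprocity: 79 ≡ 3 and 157 ≡ 1 (mod 4), so (79/157) = +(157/79).
Reduce top mod 79: now compute (78/79).
Pull out 2: since 79 ≡ 7 (mod 8), (2/79) = +1.
Reciprocity: 39 ≡ 3 and 79 ≡ 3 (mod 4), so (39/79) = −(79/39).
Reduce top mod 39: now compute (1/39).
Reached (1/39) = 1. Collecting the sign flips along the way, the symbol is -1.

-1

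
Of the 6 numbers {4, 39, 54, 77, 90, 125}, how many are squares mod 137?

(4/137) = +1 → QR.
(39/137) = +1 → QR.
(54/137) = -1 → non-residue.
(77/137) = +1 → QR.
(90/137) = -1 → non-residue.
(125/137) = -1 → non-residue.
Total quadratic residues among the 6: 3.

3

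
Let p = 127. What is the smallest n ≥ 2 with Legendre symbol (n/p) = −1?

(2/127) = +1, so 2 is a residue.
(3/127) = −1, so 3 is the smallest positive non-residue mod 127.

3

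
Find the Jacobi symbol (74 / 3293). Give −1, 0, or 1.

Pull out 2: since 3293 ≡ 5 (mod 8), (2/3293) = -1.
Reciprocity: 37 ≡ 1 and 3293 ≡ 1 (mod 4), so (37/3293) = +(3293/37).
Reduce top mod 37: now compute (0/37).
Top reduces to 0: gcd > 1, so the symbol is 0.

0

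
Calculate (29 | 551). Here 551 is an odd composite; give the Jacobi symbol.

Reciprocity: 29 ≡ 1 and 551 ≡ 3 (mod 4), so (29/551) = +(551/29).
Reduce top mod 29: now compute (0/29).
Top reduces to 0: gcd > 1, so the symbol is 0.

0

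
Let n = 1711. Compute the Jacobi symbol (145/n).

Reciprocity: 145 ≡ 1 and 1711 ≡ 3 (mod 4), so (145/1711) = +(1711/145).
Reduce top mod 145: now compute (116/145).
Pull out 2^2: since 145 ≡ 1 (mod 8), (2/145) = +1, so (2/145)^2 = +1.
Reciprocity: 29 ≡ 1 and 145 ≡ 1 (mod 4), so (29/145) = +(145/29).
Reduce top mod 29: now compute (0/29).
Top reduces to 0: gcd > 1, so the symbol is 0.

0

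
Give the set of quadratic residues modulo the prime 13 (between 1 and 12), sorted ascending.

Square k = 1,…,6 (k and 13−k give the same square):
1²=1, 2²=4, 3²=9, 4²≡3, 5²≡12, 6²≡10 (mod 13).
So the quadratic residues mod 13 are {1, 3, 4, 9, 10, 12}.

1, 3, 4, 9, 10, 12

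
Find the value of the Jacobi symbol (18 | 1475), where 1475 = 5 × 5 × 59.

-1

Pull out 2: since 1475 ≡ 3 (mod 8), (2/1475) = -1.
Reciprocity: 9 ≡ 1 and 1475 ≡ 3 (mod 4), so (9/1475) = +(1475/9).
Reduce top mod 9: now compute (8/9).
Pull out 2^3: since 9 ≡ 1 (mod 8), (2/9) = +1, so (2/9)^3 = +1.
Reached (1/9) = 1. Collecting the sign flips along the way, the symbol is -1.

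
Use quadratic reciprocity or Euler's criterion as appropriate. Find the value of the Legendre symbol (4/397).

1

Euler's criterion: (4/397) ≡ 4^198 (mod 397).
4^2 ≡ 16 (mod 397)
4^4 ≡ 256 (mod 397)
4^8 ≡ 31 (mod 397)
4^16 ≡ 167 (mod 397)
4^32 ≡ 99 (mod 397)
4^64 ≡ 273 (mod 397)
4^128 ≡ 290 (mod 397)
4^198 = 4^(128+64+4+2) ≡ 1 (mod 397).
Result is 1, so (4/397) = 1.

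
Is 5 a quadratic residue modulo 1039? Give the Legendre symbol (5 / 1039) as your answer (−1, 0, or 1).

Reciprocity: 5 ≡ 1 and 1039 ≡ 3 (mod 4), so (5/1039) = +(1039/5).
Reduce top mod 5: now compute (4/5).
Pull out 2^2: since 5 ≡ 5 (mod 8), (2/5) = -1, so (2/5)^2 = +1.
Reached (1/5) = 1. Collecting the sign flips along the way, the symbol is +1.

1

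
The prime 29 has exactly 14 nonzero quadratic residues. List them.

1, 4, 5, 6, 7, 9, 13, 16, 20, 22, 23, 24, 25, 28

Square k = 1,…,14 (k and 29−k give the same square):
1²=1, 2²=4, 3²=9, 4²=16, 5²=25, 6²≡7, 7²≡20, 8²≡6, 9²≡23, 10²≡13, 11²≡5, 12²≡28, 13²≡24, 14²≡22 (mod 29).
So the quadratic residues mod 29 are {1, 4, 5, 6, 7, 9, 13, 16, 20, 22, 23, 24, 25, 28}.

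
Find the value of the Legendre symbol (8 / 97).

Pull out 2^3: since 97 ≡ 1 (mod 8), (2/97) = +1, so (2/97)^3 = +1.
Reached (1/97) = 1. Collecting the sign flips along the way, the symbol is +1.

1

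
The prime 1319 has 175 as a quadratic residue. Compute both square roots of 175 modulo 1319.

Since 1319 ≡ 3 (mod 4), a square root of 175 is 175^((1319+1)/4) = 175^330 mod 1319.
Repeated squaring: 175^2≡288, 175^4≡1166, 175^8≡986, 175^16≡93, 175^32≡735, 175^64≡754, 175^128≡27, 175^256≡729 (mod 1319).
175^330 = 175^(256+64+8+2) ≡ 445 (mod 1319).
Check: 445² = 198025 ≡ 175 (mod 1319). The two roots are 445 and 874.

445, 874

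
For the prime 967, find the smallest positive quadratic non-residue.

3

(2/967) = +1, so 2 is a residue.
(3/967) = −1, so 3 is the smallest positive non-residue mod 967.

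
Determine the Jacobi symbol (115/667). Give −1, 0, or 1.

Reciprocity: 115 ≡ 3 and 667 ≡ 3 (mod 4), so (115/667) = −(667/115).
Reduce top mod 115: now compute (92/115).
Pull out 2^2: since 115 ≡ 3 (mod 8), (2/115) = -1, so (2/115)^2 = +1.
Reciprocity: 23 ≡ 3 and 115 ≡ 3 (mod 4), so (23/115) = −(115/23).
Reduce top mod 23: now compute (0/23).
Top reduces to 0: gcd > 1, so the symbol is 0.

0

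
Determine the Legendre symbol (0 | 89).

Top reduces to 0: gcd > 1, so the symbol is 0.

0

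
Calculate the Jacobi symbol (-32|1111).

-1

First reduce: -32 ≡ 1079 (mod 1111).
Reciprocity: 1079 ≡ 3 and 1111 ≡ 3 (mod 4), so (1079/1111) = −(1111/1079).
Reduce top mod 1079: now compute (32/1079).
Pull out 2^5: since 1079 ≡ 7 (mod 8), (2/1079) = +1, so (2/1079)^5 = +1.
Reached (1/1079) = 1. Collecting the sign flips along the way, the symbol is -1.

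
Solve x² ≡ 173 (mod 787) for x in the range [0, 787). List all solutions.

102, 685

Since 787 ≡ 3 (mod 4), a square root of 173 is 173^((787+1)/4) = 173^197 mod 787.
Repeated squaring: 173^2≡23, 173^4≡529, 173^8≡456, 173^16≡168, 173^32≡679, 173^64≡646, 173^128≡206 (mod 787).
173^197 = 173^(128+64+4+1) ≡ 685 (mod 787).
Check: 685² = 469225 ≡ 173 (mod 787). The two roots are 102 and 685.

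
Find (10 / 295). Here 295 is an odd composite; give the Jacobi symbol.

0

Pull out 2: since 295 ≡ 7 (mod 8), (2/295) = +1.
Reciprocity: 5 ≡ 1 and 295 ≡ 3 (mod 4), so (5/295) = +(295/5).
Reduce top mod 5: now compute (0/5).
Top reduces to 0: gcd > 1, so the symbol is 0.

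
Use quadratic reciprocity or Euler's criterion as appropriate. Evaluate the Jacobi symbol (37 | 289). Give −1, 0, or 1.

1

Reciprocity: 37 ≡ 1 and 289 ≡ 1 (mod 4), so (37/289) = +(289/37).
Reduce top mod 37: now compute (30/37).
Pull out 2: since 37 ≡ 5 (mod 8), (2/37) = -1.
Reciprocity: 15 ≡ 3 and 37 ≡ 1 (mod 4), so (15/37) = +(37/15).
Reduce top mod 15: now compute (7/15).
Reciprocity: 7 ≡ 3 and 15 ≡ 3 (mod 4), so (7/15) = −(15/7).
Reduce top mod 7: now compute (1/7).
Reached (1/7) = 1. Collecting the sign flips along the way, the symbol is +1.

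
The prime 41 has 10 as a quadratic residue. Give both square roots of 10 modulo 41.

16, 25

41 ≡ 1 (mod 4), so we find a root by search.
Trying successive values, 16² = 256 ≡ 10 (mod 41). The other root is 41 − 16 = 25.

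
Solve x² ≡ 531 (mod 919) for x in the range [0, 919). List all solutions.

226, 693

Since 919 ≡ 3 (mod 4), a square root of 531 is 531^((919+1)/4) = 531^230 mod 919.
Repeated squaring: 531^2≡747, 531^4≡176, 531^8≡649, 531^16≡299, 531^32≡258, 531^64≡396, 531^128≡586 (mod 919).
531^230 = 531^(128+64+32+4+2) ≡ 226 (mod 919).
Check: 226² = 51076 ≡ 531 (mod 919). The two roots are 226 and 693.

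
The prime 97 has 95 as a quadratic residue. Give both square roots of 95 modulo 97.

97 ≡ 1 (mod 4), so we find a root by search.
Trying successive values, 17² = 289 ≡ 95 (mod 97). The other root is 97 − 17 = 80.

17, 80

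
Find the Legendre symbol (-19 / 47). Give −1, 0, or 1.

First reduce: -19 ≡ 28 (mod 47).
Pull out 2^2: since 47 ≡ 7 (mod 8), (2/47) = +1, so (2/47)^2 = +1.
Reciprocity: 7 ≡ 3 and 47 ≡ 3 (mod 4), so (7/47) = −(47/7).
Reduce top mod 7: now compute (5/7).
Reciprocity: 5 ≡ 1 and 7 ≡ 3 (mod 4), so (5/7) = +(7/5).
Reduce top mod 5: now compute (2/5).
Pull out 2: since 5 ≡ 5 (mod 8), (2/5) = -1.
Reached (1/5) = 1. Collecting the sign flips along the way, the symbol is +1.

1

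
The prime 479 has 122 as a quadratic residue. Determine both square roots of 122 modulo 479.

238, 241

Since 479 ≡ 3 (mod 4), a square root of 122 is 122^((479+1)/4) = 122^120 mod 479.
Repeated squaring: 122^2≡35, 122^4≡267, 122^8≡397, 122^16≡18, 122^32≡324, 122^64≡75 (mod 479).
122^120 = 122^(64+32+16+8) ≡ 241 (mod 479).
Check: 241² = 58081 ≡ 122 (mod 479). The two roots are 238 and 241.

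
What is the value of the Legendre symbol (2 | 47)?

Euler's criterion: (2/47) ≡ 2^23 (mod 47).
2^2 ≡ 4 (mod 47)
2^4 ≡ 16 (mod 47)
2^8 ≡ 21 (mod 47)
2^16 ≡ 18 (mod 47)
2^23 = 2^(16+4+2+1) ≡ 1 (mod 47).
Result is 1, so (2/47) = 1.

1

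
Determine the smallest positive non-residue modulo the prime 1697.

3

(2/1697) = +1, so 2 is a residue.
(3/1697) = −1, so 3 is the smallest positive non-residue mod 1697.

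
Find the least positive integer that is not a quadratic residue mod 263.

(2/263) = +1, so 2 is a residue.
(3/263) = +1, so 3 is a residue.
(4/263) = +1, so 4 is a residue.
(5/263) = −1, so 5 is the smallest positive non-residue mod 263.

5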